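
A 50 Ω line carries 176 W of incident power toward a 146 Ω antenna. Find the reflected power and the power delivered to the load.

P_reflected ≈ 42.2 W; P_delivered ≈ 134 W

Γ = (146 − 50)/(146 + 50) = 0.49
|Γ|² = 0.24
P_refl = |Γ|²·P_inc = 42.2 W, P_del = (1 − |Γ|²)·P_inc = 134 W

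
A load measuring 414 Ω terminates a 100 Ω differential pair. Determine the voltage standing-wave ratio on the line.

VSWR ≈ 4.14

Γ = (414 − 100)/(414 + 100) = 0.611
VSWR = (1 + 0.611)/(1 − 0.611)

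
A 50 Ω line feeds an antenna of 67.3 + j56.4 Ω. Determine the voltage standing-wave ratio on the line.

VSWR ≈ 2.66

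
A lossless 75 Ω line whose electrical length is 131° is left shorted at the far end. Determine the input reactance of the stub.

X_in ≈ -86.3 Ω (capacitive)

tan(βl) = -1.15
For a shorted stub, Z_in = jZ_0·tan(βl)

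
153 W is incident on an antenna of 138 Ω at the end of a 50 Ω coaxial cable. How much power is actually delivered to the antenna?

Γ = (138 − 50)/(138 + 50) = 0.468
|Γ|² = 0.219
P_refl = |Γ|²·P_inc = 33.5 W, P_del = (1 − |Γ|²)·P_inc = 119 W

P_delivered ≈ 119 W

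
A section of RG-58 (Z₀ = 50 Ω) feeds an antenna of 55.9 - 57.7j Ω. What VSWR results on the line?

VSWR ≈ 2.85

Γ = (Z_L − Z_0)/(Z_L + Z_0) = (5.9 − j57.7)/(105.9 − j57.7)
|Γ| = 58/121 = 0.481
VSWR = (1 + |Γ|)/(1 − |Γ|) = 1.48/0.519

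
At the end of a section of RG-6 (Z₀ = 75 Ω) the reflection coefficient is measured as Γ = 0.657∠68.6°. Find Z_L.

Z_L ≈ 44.8 + j96.4 Ω

Z_L = Z_0·(1 + Γ)/(1 − Γ) = 75·(1.24 + j0.612)/(0.76 − j0.612)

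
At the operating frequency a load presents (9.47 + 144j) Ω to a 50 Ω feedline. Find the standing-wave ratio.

VSWR ≈ 49.2

Γ = (Z_L − Z_0)/(Z_L + Z_0) = (-40.53 + j144)/(59.47 + j144)
|Γ| = 150/156 = 0.96
VSWR = (1 + |Γ|)/(1 − |Γ|) = 1.96/0.0398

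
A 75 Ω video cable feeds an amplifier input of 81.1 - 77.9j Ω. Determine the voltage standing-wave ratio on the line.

Γ = (Z_L − Z_0)/(Z_L + Z_0) = (6.1 − j77.9)/(156.1 − j77.9)
|Γ| = 78.1/174 = 0.448
VSWR = (1 + |Γ|)/(1 − |Γ|) = 1.45/0.552

VSWR ≈ 2.62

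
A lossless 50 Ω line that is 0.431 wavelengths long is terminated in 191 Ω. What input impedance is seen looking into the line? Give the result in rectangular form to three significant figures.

βl = 2π × 0.431 = 155°
tan(βl) = tan(155°) = -0.463
Z_in = Z_0·(Z_L + jZ_0·tanβl)/(Z_0 + jZ_L·tanβl)
     = 50·(191 − j23.1)/(50 − j88.4)

Z_in ≈ 56.2 + j76.2 Ω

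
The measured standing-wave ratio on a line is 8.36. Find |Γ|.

|Γ| ≈ 0.786

|Γ| = (S − 1)/(S + 1) = (8.36 − 1)/(8.36 + 1) = 7.36/9.36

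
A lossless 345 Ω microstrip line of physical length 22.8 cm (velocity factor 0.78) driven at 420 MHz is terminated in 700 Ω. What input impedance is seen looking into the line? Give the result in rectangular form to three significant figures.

λ = v/f = 0.78·c / 420 MHz = 0.557 m
βl = 2π·l/λ = 2π × 0.409 = 147°
tan(βl) = tan(147°) = -0.641
Z_in = Z_0·(Z_L + jZ_0·tanβl)/(Z_0 + jZ_L·tanβl)
     = 345·(700 − j221)/(345 − j449)

Z_in ≈ 367 + j256 Ω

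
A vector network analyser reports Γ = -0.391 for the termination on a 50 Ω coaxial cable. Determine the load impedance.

Z_L ≈ 21.9 Ω

Z_L = Z_0·(1 + Γ)/(1 − Γ) = 50·(0.609)/(1.39)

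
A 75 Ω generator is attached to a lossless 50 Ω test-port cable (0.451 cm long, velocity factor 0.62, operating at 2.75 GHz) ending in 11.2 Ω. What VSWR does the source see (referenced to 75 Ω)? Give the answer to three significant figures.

λ = v/f = 0.62·c / 2.75 GHz = 0.0676 m
βl = 2π·l/λ = 2π × 0.0667 = 24°
tan(βl) = 0.445
Z_in = Z_0·(Z_L + jZ_0·tanβl)/(Z_0 + jZ_L·tanβl) = 13.3 + j20.9 Ω
Γ_s = (Z_in − Z_s)/(Z_in + Z_s) = (-61.7 + j20.9)/(88.3 + j20.9), |Γ_s| = 0.718
VSWR = (1 + |Γ_s|)/(1 − |Γ_s|)

VSWR ≈ 6.1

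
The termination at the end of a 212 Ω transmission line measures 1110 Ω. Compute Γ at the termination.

Γ = (Z_L − Z_0)/(Z_L + Z_0) = (1110 − 212)/(1110 + 212) = 898/1322

Γ = 0.679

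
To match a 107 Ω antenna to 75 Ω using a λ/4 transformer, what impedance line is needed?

Z_qwt ≈ 89.6 Ω

Z_qwt = √(Z_0·R_L) = √(75 × 107) = √8025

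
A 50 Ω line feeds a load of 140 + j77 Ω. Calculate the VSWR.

Γ = (Z_L − Z_0)/(Z_L + Z_0) = (90 + j77)/(190 + j77)
|Γ| = 118/205 = 0.578
VSWR = (1 + |Γ|)/(1 − |Γ|) = 1.58/0.422

VSWR ≈ 3.74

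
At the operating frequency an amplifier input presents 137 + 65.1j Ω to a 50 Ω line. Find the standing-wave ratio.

Γ = (Z_L − Z_0)/(Z_L + Z_0) = (87 + j65.1)/(187 + j65.1)
|Γ| = 109/198 = 0.549
VSWR = (1 + |Γ|)/(1 − |Γ|) = 1.55/0.451

VSWR ≈ 3.43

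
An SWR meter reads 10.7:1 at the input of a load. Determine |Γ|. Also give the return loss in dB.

|Γ| = (S − 1)/(S + 1) = (10.7 − 1)/(10.7 + 1) = 9.7/11.7
RL = −20·log₁₀|Γ| = −20·log₁₀(0.829)

|Γ| ≈ 0.829; return loss ≈ 1.63 dB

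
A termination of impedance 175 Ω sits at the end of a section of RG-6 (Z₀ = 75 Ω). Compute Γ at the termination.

Γ = (Z_L − Z_0)/(Z_L + Z_0) = (175 − 75)/(175 + 75) = 100/250

Γ = 0.4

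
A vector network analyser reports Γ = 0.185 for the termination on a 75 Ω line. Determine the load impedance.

Z_L = Z_0·(1 + Γ)/(1 − Γ) = 75·(1.19)/(0.815)

Z_L ≈ 109 Ω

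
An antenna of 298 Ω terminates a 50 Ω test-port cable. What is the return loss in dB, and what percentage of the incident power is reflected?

Γ = (298 − 50)/(298 + 50) = 0.713
RL = −20·log₁₀(0.713) = 2.94 dB
P_refl/P_inc = |Γ|² = 0.508

RL ≈ 2.94 dB; 50.8% of incident power reflected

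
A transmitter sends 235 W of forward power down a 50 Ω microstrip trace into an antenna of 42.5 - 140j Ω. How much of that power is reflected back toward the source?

P_reflected ≈ 164 W

|Γ| = |(-7.5 − j140)/(92.5 − j140)| = 0.836
|Γ|² = 0.698
P_refl = |Γ|²·P_inc = 164 W, P_del = (1 − |Γ|²)·P_inc = 70.9 W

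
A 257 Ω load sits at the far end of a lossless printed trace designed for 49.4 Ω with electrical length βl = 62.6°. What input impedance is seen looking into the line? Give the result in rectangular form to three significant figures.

Z_in ≈ 11.9 − j24.4 Ω

tan(βl) = tan(62.6°) = 1.93
Z_in = Z_0·(Z_L + jZ_0·tanβl)/(Z_0 + jZ_L·tanβl)
     = 49.4·(257 + j95.3)/(49.4 + j496)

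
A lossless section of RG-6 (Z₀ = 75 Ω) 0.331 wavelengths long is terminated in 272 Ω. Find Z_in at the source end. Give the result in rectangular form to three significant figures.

βl = 2π × 0.331 = 119°
tan(βl) = tan(119°) = -1.79
Z_in = Z_0·(Z_L + jZ_0·tanβl)/(Z_0 + jZ_L·tanβl)
     = 75·(272 − j134)/(75 − j487)

Z_in ≈ 26.5 + j37.8 Ω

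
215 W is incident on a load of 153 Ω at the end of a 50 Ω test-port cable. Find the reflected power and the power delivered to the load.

P_reflected ≈ 55.4 W; P_delivered ≈ 160 W

Γ = (153 − 50)/(153 + 50) = 0.507
|Γ|² = 0.257
P_refl = |Γ|²·P_inc = 55.4 W, P_del = (1 − |Γ|²)·P_inc = 160 W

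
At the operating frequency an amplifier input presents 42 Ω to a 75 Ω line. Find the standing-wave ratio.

Γ = (42 − 75)/(42 + 75) = -0.282
VSWR = (1 + 0.282)/(1 − 0.282)

VSWR ≈ 1.79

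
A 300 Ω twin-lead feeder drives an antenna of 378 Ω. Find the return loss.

Γ = (378 − 300)/(378 + 300) = 0.115
RL = −20·log₁₀|Γ| = −20·log₁₀(0.115)

RL ≈ 18.8 dB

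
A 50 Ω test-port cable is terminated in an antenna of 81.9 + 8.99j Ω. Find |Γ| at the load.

|Γ| ≈ 0.251

Γ = (Z_L − Z_0)/(Z_L + Z_0) = (31.9 + j8.99)/(131.9 + j8.99)
|Γ| = 33.1/132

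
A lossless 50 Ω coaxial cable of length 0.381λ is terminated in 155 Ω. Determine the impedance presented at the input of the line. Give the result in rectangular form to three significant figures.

βl = 2π × 0.381 = 137°
tan(βl) = tan(137°) = -0.927
Z_in = Z_0·(Z_L + jZ_0·tanβl)/(Z_0 + jZ_L·tanβl)
     = 50·(155 − j46.4)/(50 − j144)

Z_in ≈ 31.1 + j43.1 Ω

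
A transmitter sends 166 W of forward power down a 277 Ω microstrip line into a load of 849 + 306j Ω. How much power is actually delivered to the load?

P_delivered ≈ 115 W

|Γ| = |(572 + j306)/(1126 + j306)| = 0.556
|Γ|² = 0.309
P_refl = |Γ|²·P_inc = 51.3 W, P_del = (1 − |Γ|²)·P_inc = 115 W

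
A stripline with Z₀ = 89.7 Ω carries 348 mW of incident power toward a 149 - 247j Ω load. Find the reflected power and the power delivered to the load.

|Γ| = |(59.3 − j247)/(238.7 − j247)| = 0.74
|Γ|² = 0.547
P_refl = |Γ|²·P_inc = 190 mW, P_del = (1 − |Γ|²)·P_inc = 158 mW

P_reflected ≈ 190 mW; P_delivered ≈ 158 mW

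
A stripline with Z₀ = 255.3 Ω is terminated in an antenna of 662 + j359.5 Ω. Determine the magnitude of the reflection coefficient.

|Γ| ≈ 0.551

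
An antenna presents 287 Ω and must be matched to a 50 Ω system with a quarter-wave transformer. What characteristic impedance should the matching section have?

Z_qwt ≈ 120 Ω

Z_qwt = √(Z_0·R_L) = √(50 × 287) = √14350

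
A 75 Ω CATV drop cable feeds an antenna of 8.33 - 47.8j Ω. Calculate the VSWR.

Γ = (Z_L − Z_0)/(Z_L + Z_0) = (-66.67 − j47.8)/(83.33 − j47.8)
|Γ| = 82/96.1 = 0.854
VSWR = (1 + |Γ|)/(1 − |Γ|) = 1.85/0.146

VSWR ≈ 12.7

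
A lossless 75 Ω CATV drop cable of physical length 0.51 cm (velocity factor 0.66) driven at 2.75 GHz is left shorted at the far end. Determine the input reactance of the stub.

λ = v/f = 0.66·c / 2.75 GHz = 0.072 m
βl = 2π·l/λ = 2π × 0.0708 = 25.5°
tan(βl) = 0.477
For a shorted stub, Z_in = jZ_0·tan(βl)

X_in ≈ 35.8 Ω (inductive)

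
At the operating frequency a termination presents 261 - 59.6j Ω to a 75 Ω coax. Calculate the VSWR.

VSWR ≈ 3.68

Γ = (Z_L − Z_0)/(Z_L + Z_0) = (186 − j59.6)/(336 − j59.6)
|Γ| = 195/341 = 0.572
VSWR = (1 + |Γ|)/(1 − |Γ|) = 1.57/0.428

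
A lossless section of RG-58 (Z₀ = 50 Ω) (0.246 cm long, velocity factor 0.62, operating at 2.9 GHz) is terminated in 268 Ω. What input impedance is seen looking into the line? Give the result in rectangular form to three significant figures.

λ = v/f = 0.62·c / 2.9 GHz = 0.0641 m
βl = 2π·l/λ = 2π × 0.0384 = 13.8°
tan(βl) = tan(13.8°) = 0.246
Z_in = Z_0·(Z_L + jZ_0·tanβl)/(Z_0 + jZ_L·tanβl)
     = 50·(268 + j12.3)/(50 + j65.9)

Z_in ≈ 104 − j125 Ω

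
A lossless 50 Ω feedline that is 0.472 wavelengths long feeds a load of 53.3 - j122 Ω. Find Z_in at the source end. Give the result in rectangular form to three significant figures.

βl = 2π × 0.472 = 170°
tan(βl) = tan(170°) = -0.178
Z_in = Z_0·(Z_L + jZ_0·tanβl)/(Z_0 + jZ_L·tanβl)
     = 50·(53.3 − j131)/(28.3 − j9.47)

Z_in ≈ 154 − j180 Ω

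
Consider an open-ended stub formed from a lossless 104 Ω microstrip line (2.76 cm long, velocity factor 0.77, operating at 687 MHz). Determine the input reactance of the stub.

X_in ≈ -183 Ω (capacitive)

λ = v/f = 0.77·c / 687 MHz = 0.336 m
βl = 2π·l/λ = 2π × 0.0821 = 29.5°
tan(βl) = 0.567
For an open-ended stub, Z_in = −jZ_0·cot(βl) = −jZ_0/tan(βl)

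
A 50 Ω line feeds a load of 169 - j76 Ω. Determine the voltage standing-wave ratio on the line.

Γ = (Z_L − Z_0)/(Z_L + Z_0) = (119 − j76)/(219 − j76)
|Γ| = 141/232 = 0.609
VSWR = (1 + |Γ|)/(1 − |Γ|) = 1.61/0.391

VSWR ≈ 4.12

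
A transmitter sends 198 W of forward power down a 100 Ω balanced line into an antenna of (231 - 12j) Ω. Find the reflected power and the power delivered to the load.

P_reflected ≈ 31.2 W; P_delivered ≈ 167 W

|Γ| = |(131 − j12)/(331 − j12)| = 0.397
|Γ|² = 0.158
P_refl = |Γ|²·P_inc = 31.2 W, P_del = (1 − |Γ|²)·P_inc = 167 W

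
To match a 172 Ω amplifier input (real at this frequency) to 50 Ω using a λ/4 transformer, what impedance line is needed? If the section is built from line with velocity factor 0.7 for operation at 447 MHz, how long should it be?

Z_qwt ≈ 92.7 Ω; length ≈ 11.7 cm

Z_qwt = √(Z_0·R_L) = √(50 × 172) = √8600
λ = 0.7·c/f = 0.47 m, so l = λ/4 = 0.117 m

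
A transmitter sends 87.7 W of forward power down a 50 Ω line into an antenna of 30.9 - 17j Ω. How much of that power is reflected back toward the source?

|Γ| = |(-19.1 − j17)/(80.9 − j17)| = 0.309
|Γ|² = 0.0957
P_refl = |Γ|²·P_inc = 8.39 W, P_del = (1 − |Γ|²)·P_inc = 79.3 W

P_reflected ≈ 8.39 W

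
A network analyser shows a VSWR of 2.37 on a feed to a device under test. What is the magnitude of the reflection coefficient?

|Γ| = (S − 1)/(S + 1) = (2.37 − 1)/(2.37 + 1) = 1.37/3.37

|Γ| ≈ 0.407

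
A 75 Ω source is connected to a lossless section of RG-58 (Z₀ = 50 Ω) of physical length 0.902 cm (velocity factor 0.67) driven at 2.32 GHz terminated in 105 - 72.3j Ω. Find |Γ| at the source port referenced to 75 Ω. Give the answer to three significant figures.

λ = v/f = 0.67·c / 2.32 GHz = 0.0866 m
βl = 2π·l/λ = 2π × 0.104 = 37.5°
tan(βl) = 0.767
Z_in = Z_0·(Z_L + jZ_0·tanβl)/(Z_0 + jZ_L·tanβl) = 23.7 − j34.2 Ω
Γ_s = (Z_in − Z_s)/(Z_in + Z_s) = (-51.3 − j34.2)/(98.7 − j34.2), |Γ_s| = 0.59

|Γ| ≈ 0.59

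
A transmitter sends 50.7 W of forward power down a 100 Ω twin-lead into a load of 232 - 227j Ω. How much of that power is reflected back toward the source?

P_reflected ≈ 21.6 W

|Γ| = |(132 − j227)/(332 − j227)| = 0.653
|Γ|² = 0.426
P_refl = |Γ|²·P_inc = 21.6 W, P_del = (1 − |Γ|²)·P_inc = 29.1 W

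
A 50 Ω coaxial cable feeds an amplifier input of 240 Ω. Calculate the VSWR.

VSWR ≈ 4.8

Γ = (240 − 50)/(240 + 50) = 0.655
VSWR = (1 + 0.655)/(1 − 0.655)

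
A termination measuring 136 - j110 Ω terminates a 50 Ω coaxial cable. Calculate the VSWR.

VSWR ≈ 4.65

Γ = (Z_L − Z_0)/(Z_L + Z_0) = (86 − j110)/(186 − j110)
|Γ| = 140/216 = 0.646
VSWR = (1 + |Γ|)/(1 − |Γ|) = 1.65/0.354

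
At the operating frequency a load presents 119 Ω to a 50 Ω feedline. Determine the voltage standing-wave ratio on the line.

For a purely resistive load, VSWR = R_L/Z_0 or Z_0/R_L (whichever > 1) = 119/50

VSWR ≈ 2.38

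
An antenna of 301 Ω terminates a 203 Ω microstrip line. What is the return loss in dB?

RL ≈ 14.2 dB

Γ = (301 − 203)/(301 + 203) = 0.194
RL = −20·log₁₀|Γ| = −20·log₁₀(0.194)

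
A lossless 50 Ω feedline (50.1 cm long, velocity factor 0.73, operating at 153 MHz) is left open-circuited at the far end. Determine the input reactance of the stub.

λ = v/f = 0.73·c / 153 MHz = 1.43 m
βl = 2π·l/λ = 2π × 0.35 = 126°
tan(βl) = -1.38
For an open-circuited stub, Z_in = −jZ_0·cot(βl) = −jZ_0/tan(βl)

X_in ≈ 36.3 Ω (inductive)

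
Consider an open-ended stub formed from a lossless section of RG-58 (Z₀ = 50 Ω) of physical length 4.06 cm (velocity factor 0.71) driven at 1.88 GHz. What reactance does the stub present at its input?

X_in ≈ 40.5 Ω (inductive)

λ = v/f = 0.71·c / 1.88 GHz = 0.113 m
βl = 2π·l/λ = 2π × 0.358 = 129°
tan(βl) = -1.23
For an open-ended stub, Z_in = −jZ_0·cot(βl) = −jZ_0/tan(βl)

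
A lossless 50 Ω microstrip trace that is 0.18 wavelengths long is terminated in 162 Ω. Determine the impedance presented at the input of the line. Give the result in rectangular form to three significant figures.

Z_in ≈ 18.5 − j20.8 Ω

βl = 2π × 0.18 = 64.8°
tan(βl) = tan(64.8°) = 2.13
Z_in = Z_0·(Z_L + jZ_0·tanβl)/(Z_0 + jZ_L·tanβl)
     = 50·(162 + j106)/(50 + j344)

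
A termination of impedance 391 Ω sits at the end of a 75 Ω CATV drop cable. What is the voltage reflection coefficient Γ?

Γ = (Z_L − Z_0)/(Z_L + Z_0) = (391 − 75)/(391 + 75) = 316/466

Γ = 0.678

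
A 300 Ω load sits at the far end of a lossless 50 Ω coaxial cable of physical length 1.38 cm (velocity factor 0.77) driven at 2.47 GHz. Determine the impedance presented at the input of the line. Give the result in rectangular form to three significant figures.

Z_in ≈ 12.8 − j35.9 Ω

λ = v/f = 0.77·c / 2.47 GHz = 0.0935 m
βl = 2π·l/λ = 2π × 0.148 = 53.1°
tan(βl) = tan(53.1°) = 1.33
Z_in = Z_0·(Z_L + jZ_0·tanβl)/(Z_0 + jZ_L·tanβl)
     = 50·(300 + j66.6)/(50 + j400)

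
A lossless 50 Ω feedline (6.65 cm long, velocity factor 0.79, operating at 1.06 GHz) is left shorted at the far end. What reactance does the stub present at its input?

λ = v/f = 0.79·c / 1.06 GHz = 0.224 m
βl = 2π·l/λ = 2π × 0.297 = 107°
tan(βl) = -3.26
For a shorted stub, Z_in = jZ_0·tan(βl)

X_in ≈ -163 Ω (capacitive)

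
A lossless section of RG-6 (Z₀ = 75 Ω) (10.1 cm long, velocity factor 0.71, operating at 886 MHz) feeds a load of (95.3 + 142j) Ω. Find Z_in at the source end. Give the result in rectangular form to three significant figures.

λ = v/f = 0.71·c / 886 MHz = 0.24 m
βl = 2π·l/λ = 2π × 0.42 = 151°
tan(βl) = tan(151°) = -0.549
Z_in = Z_0·(Z_L + jZ_0·tanβl)/(Z_0 + jZ_L·tanβl)
     = 75·(95.3 + j101)/(153 − j52.3)

Z_in ≈ 26.7 + j58.6 Ω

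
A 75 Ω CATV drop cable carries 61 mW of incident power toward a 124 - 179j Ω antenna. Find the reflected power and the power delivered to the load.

P_reflected ≈ 29.3 mW; P_delivered ≈ 31.7 mW

|Γ| = |(49 − j179)/(199 − j179)| = 0.693
|Γ|² = 0.481
P_refl = |Γ|²·P_inc = 29.3 mW, P_del = (1 − |Γ|²)·P_inc = 31.7 mW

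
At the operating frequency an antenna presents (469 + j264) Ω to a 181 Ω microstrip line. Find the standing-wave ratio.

VSWR ≈ 3.51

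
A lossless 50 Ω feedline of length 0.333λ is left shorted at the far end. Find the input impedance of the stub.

βl = 2π × 0.333 = 120°
tan(βl) = -1.74
For a shorted stub, Z_in = jZ_0·tan(βl)

Z_in ≈ −j87 Ω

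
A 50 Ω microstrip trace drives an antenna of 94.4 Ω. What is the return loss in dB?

RL ≈ 10.2 dB

Γ = (94.4 − 50)/(94.4 + 50) = 0.307
RL = −20·log₁₀|Γ| = −20·log₁₀(0.307)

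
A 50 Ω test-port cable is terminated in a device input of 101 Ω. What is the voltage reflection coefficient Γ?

Γ = (Z_L − Z_0)/(Z_L + Z_0) = (101 − 50)/(101 + 50) = 51/151

Γ = 0.338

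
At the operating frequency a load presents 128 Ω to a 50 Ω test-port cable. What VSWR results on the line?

For a purely resistive load, VSWR = R_L/Z_0 or Z_0/R_L (whichever > 1) = 128/50

VSWR ≈ 2.56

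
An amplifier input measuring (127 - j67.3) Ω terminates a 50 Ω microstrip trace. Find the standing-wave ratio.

VSWR ≈ 3.35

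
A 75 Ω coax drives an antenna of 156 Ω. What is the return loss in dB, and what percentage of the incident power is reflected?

Γ = (156 − 75)/(156 + 75) = 0.351
RL = −20·log₁₀(0.351) = 9.1 dB
P_refl/P_inc = |Γ|² = 0.123

RL ≈ 9.1 dB; 12.3% of incident power reflected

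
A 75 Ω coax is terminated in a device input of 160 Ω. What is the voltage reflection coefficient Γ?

Γ = 0.362

Γ = (Z_L − Z_0)/(Z_L + Z_0) = (160 − 75)/(160 + 75) = 85/235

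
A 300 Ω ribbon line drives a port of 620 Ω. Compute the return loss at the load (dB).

Γ = (620 − 300)/(620 + 300) = 0.348
RL = −20·log₁₀|Γ| = −20·log₁₀(0.348)

RL ≈ 9.17 dB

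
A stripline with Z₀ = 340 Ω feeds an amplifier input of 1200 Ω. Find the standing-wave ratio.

VSWR ≈ 3.53

For a purely resistive load, VSWR = R_L/Z_0 or Z_0/R_L (whichever > 1) = 1200/340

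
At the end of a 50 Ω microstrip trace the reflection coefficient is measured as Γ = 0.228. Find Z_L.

Z_L = Z_0·(1 + Γ)/(1 − Γ) = 50·(1.23)/(0.772)

Z_L ≈ 79.5 Ω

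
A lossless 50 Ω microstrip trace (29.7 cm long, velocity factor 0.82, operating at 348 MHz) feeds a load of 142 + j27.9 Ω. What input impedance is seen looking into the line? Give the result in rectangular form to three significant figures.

Z_in ≈ 44.7 + j53.7 Ω

λ = v/f = 0.82·c / 348 MHz = 0.707 m
βl = 2π·l/λ = 2π × 0.42 = 151°
tan(βl) = tan(151°) = -0.549
Z_in = Z_0·(Z_L + jZ_0·tanβl)/(Z_0 + jZ_L·tanβl)
     = 50·(142 + j0.472)/(65.3 − j77.9)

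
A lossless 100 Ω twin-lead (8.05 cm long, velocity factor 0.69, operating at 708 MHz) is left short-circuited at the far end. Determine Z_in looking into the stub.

Z_in ≈ −j623 Ω

λ = v/f = 0.69·c / 708 MHz = 0.292 m
βl = 2π·l/λ = 2π × 0.275 = 99.1°
tan(βl) = -6.23
For a short-circuited stub, Z_in = jZ_0·tan(βl)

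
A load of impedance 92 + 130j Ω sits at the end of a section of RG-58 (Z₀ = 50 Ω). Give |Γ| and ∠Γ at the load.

Γ ≈ 0.71 ∠ 29.6°

Γ = (Z_L − Z_0)/(Z_L + Z_0) = (42 + j130)/(142 + j130)
|Γ| = 137/193 = 0.71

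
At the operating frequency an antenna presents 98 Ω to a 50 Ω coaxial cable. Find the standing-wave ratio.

VSWR ≈ 1.96

Γ = (98 − 50)/(98 + 50) = 0.324
VSWR = (1 + 0.324)/(1 − 0.324)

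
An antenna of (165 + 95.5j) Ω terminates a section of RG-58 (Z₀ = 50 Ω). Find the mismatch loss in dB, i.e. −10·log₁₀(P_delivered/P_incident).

Γ = (115 + j95.5)/(215 + j95.5), |Γ| = 0.635
|Γ|² = 0.404, so P_del/P_inc = 1 − |Γ|² = 0.596
ML = −10·log₁₀(1 − |Γ|²)

mismatch loss ≈ 2.25 dB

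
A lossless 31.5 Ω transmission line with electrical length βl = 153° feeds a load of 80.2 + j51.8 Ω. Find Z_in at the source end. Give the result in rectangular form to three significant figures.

tan(βl) = tan(153°) = -0.51
Z_in = Z_0·(Z_L + jZ_0·tanβl)/(Z_0 + jZ_L·tanβl)
     = 31.5·(80.2 + j35.7)/(57.9 − j40.9)

Z_in ≈ 20 + j33.5 Ω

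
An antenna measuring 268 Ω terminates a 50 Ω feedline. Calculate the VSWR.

VSWR ≈ 5.36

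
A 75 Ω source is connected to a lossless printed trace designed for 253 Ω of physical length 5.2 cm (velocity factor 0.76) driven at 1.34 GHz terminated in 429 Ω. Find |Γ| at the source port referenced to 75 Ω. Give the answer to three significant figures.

|Γ| ≈ 0.427

λ = v/f = 0.76·c / 1.34 GHz = 0.17 m
βl = 2π·l/λ = 2π × 0.306 = 110°
tan(βl) = -2.74
Z_in = Z_0·(Z_L + jZ_0·tanβl)/(Z_0 + jZ_L·tanβl) = 162 + j57.5 Ω
Γ_s = (Z_in − Z_s)/(Z_in + Z_s) = (86.6 + j57.5)/(237 + j57.5), |Γ_s| = 0.427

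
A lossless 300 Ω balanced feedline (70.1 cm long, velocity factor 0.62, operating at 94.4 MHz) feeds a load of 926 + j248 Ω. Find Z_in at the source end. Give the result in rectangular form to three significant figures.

Z_in ≈ 123 + j171 Ω

λ = v/f = 0.62·c / 94.4 MHz = 1.97 m
βl = 2π·l/λ = 2π × 0.356 = 128°
tan(βl) = tan(128°) = -1.28
Z_in = Z_0·(Z_L + jZ_0·tanβl)/(Z_0 + jZ_L·tanβl)
     = 300·(926 − j135)/(617 − j1180)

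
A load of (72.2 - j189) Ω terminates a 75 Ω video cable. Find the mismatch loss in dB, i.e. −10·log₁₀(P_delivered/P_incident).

mismatch loss ≈ 4.23 dB

Γ = (-2.8 − j189)/(147.2 − j189), |Γ| = 0.789
|Γ|² = 0.623, so P_del/P_inc = 1 − |Γ|² = 0.377
ML = −10·log₁₀(1 − |Γ|²)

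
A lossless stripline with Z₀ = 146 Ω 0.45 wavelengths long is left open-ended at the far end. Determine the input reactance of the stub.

X_in ≈ 449 Ω (inductive)

βl = 2π × 0.45 = 162°
tan(βl) = -0.325
For an open-ended stub, Z_in = −jZ_0·cot(βl) = −jZ_0/tan(βl)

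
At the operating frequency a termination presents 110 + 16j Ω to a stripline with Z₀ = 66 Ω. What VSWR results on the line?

Γ = (Z_L − Z_0)/(Z_L + Z_0) = (44 + j16)/(176 + j16)
|Γ| = 46.8/177 = 0.265
VSWR = (1 + |Γ|)/(1 − |Γ|) = 1.26/0.735

VSWR ≈ 1.72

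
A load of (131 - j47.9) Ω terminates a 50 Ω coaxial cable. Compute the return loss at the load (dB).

Γ = (81 − j47.9)/(181 − j47.9), |Γ| = 0.503
RL = −20·log₁₀|Γ| = −20·log₁₀(0.503)

RL ≈ 5.98 dB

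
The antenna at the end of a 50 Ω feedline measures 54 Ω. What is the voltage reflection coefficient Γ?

Γ = 0.0385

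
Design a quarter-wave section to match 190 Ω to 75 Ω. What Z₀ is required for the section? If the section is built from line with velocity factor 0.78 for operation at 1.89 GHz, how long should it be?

Z_qwt ≈ 119 Ω; length ≈ 3.1 cm

Z_qwt = √(Z_0·R_L) = √(75 × 190) = √14250
λ = 0.78·c/f = 0.124 m, so l = λ/4 = 0.031 m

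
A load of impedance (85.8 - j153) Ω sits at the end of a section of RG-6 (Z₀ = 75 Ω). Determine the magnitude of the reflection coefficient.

Γ = (Z_L − Z_0)/(Z_L + Z_0) = (10.8 − j153)/(160.8 − j153)
|Γ| = 153/222

|Γ| ≈ 0.691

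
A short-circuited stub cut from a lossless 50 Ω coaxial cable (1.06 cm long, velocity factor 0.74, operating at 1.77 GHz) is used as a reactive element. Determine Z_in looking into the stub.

λ = v/f = 0.74·c / 1.77 GHz = 0.125 m
βl = 2π·l/λ = 2π × 0.0845 = 30.4°
tan(βl) = 0.587
For a short-circuited stub, Z_in = jZ_0·tan(βl)

Z_in ≈ +j29.4 Ω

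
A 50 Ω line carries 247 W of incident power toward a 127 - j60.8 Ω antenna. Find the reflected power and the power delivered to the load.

P_reflected ≈ 67.9 W; P_delivered ≈ 179 W

|Γ| = |(77 − j60.8)/(177 − j60.8)| = 0.524
|Γ|² = 0.275
P_refl = |Γ|²·P_inc = 67.9 W, P_del = (1 − |Γ|²)·P_inc = 179 W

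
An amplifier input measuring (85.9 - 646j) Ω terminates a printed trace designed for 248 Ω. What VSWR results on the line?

VSWR ≈ 22.8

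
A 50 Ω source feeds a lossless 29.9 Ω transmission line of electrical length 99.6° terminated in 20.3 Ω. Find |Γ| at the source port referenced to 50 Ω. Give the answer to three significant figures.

|Γ| ≈ 0.0993

tan(βl) = -5.91
Z_in = Z_0·(Z_L + jZ_0·tanβl)/(Z_0 + jZ_L·tanβl) = 42.7 − j5.57 Ω
Γ_s = (Z_in − Z_s)/(Z_in + Z_s) = (-7.35 − j5.57)/(92.7 − j5.57), |Γ_s| = 0.0993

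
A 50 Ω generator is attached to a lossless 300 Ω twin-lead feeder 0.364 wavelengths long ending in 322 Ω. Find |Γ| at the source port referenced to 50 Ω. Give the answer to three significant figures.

βl = 2π × 0.364 = 131°
tan(βl) = -1.15
Z_in = Z_0·(Z_L + jZ_0·tanβl)/(Z_0 + jZ_L·tanβl) = 296 + j20.8 Ω
Γ_s = (Z_in − Z_s)/(Z_in + Z_s) = (246 + j20.8)/(346 + j20.8), |Γ_s| = 0.713

|Γ| ≈ 0.713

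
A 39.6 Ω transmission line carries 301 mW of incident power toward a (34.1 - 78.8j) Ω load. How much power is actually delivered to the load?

P_delivered ≈ 140 mW

|Γ| = |(-5.5 − j78.8)/(73.7 − j78.8)| = 0.732
|Γ|² = 0.536
P_refl = |Γ|²·P_inc = 161 mW, P_del = (1 − |Γ|²)·P_inc = 140 mW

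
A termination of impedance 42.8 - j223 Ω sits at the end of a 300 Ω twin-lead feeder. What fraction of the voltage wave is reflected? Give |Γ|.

Γ = (Z_L − Z_0)/(Z_L + Z_0) = (-257.2 − j223)/(342.8 − j223)
|Γ| = 340/409

|Γ| ≈ 0.832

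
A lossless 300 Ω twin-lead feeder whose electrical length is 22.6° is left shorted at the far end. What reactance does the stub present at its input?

X_in ≈ 125 Ω (inductive)

tan(βl) = 0.416
For a shorted stub, Z_in = jZ_0·tan(βl)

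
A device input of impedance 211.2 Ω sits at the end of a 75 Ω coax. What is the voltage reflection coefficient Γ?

Γ = 0.476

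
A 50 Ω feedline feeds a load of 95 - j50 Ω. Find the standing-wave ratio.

VSWR ≈ 2.56

Γ = (Z_L − Z_0)/(Z_L + Z_0) = (45 − j50)/(145 − j50)
|Γ| = 67.3/153 = 0.439
VSWR = (1 + |Γ|)/(1 − |Γ|) = 1.44/0.561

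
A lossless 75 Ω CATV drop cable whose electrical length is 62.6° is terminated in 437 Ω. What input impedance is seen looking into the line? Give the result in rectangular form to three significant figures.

tan(βl) = tan(62.6°) = 1.93
Z_in = Z_0·(Z_L + jZ_0·tanβl)/(Z_0 + jZ_L·tanβl)
     = 75·(437 + j145)/(75 + j843)

Z_in ≈ 16.2 − j37.4 Ω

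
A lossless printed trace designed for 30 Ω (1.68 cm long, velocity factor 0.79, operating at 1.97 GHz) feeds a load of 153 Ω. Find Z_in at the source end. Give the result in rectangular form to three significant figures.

λ = v/f = 0.79·c / 1.97 GHz = 0.12 m
βl = 2π·l/λ = 2π × 0.14 = 50.3°
tan(βl) = tan(50.3°) = 1.2
Z_in = Z_0·(Z_L + jZ_0·tanβl)/(Z_0 + jZ_L·tanβl)
     = 30·(153 + j36.1)/(30 + j184)

Z_in ≈ 9.69 − j23.4 Ω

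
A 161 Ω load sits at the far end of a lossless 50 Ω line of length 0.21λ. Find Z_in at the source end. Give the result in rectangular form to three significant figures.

Z_in ≈ 16.4 − j11.5 Ω

βl = 2π × 0.21 = 75.6°
tan(βl) = tan(75.6°) = 3.89
Z_in = Z_0·(Z_L + jZ_0·tanβl)/(Z_0 + jZ_L·tanβl)
     = 50·(161 + j195)/(50 + j627)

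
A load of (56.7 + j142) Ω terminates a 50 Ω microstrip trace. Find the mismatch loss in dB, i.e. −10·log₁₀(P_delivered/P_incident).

mismatch loss ≈ 4.44 dB

Γ = (6.7 + j142)/(106.7 + j142), |Γ| = 0.8
|Γ|² = 0.641, so P_del/P_inc = 1 − |Γ|² = 0.359
ML = −10·log₁₀(1 − |Γ|²)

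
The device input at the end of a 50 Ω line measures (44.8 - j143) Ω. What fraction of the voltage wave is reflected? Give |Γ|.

Γ = (Z_L − Z_0)/(Z_L + Z_0) = (-5.2 − j143)/(94.8 − j143)
|Γ| = 143/172

|Γ| ≈ 0.834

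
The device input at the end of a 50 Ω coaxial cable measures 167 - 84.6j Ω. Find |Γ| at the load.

|Γ| ≈ 0.62

Γ = (Z_L − Z_0)/(Z_L + Z_0) = (117 − j84.6)/(217 − j84.6)
|Γ| = 144/233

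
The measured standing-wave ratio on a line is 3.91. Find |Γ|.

|Γ| ≈ 0.593

|Γ| = (S − 1)/(S + 1) = (3.91 − 1)/(3.91 + 1) = 2.91/4.91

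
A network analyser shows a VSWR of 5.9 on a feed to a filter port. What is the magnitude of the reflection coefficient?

|Γ| ≈ 0.71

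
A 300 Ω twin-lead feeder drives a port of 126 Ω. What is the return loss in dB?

Γ = (126 − 300)/(126 + 300) = -0.408
RL = −20·log₁₀|Γ| = −20·log₁₀(0.408)

RL ≈ 7.78 dB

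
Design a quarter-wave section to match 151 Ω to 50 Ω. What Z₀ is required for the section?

Z_qwt ≈ 86.9 Ω

Z_qwt = √(Z_0·R_L) = √(50 × 151) = √7550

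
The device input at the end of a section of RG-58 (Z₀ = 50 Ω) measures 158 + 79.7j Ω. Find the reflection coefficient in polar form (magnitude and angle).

Γ ≈ 0.603 ∠ 15.5°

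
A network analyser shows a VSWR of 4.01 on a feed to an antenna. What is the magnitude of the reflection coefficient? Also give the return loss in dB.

|Γ| ≈ 0.601; return loss ≈ 4.43 dB

|Γ| = (S − 1)/(S + 1) = (4.01 − 1)/(4.01 + 1) = 3.01/5.01
RL = −20·log₁₀|Γ| = −20·log₁₀(0.601)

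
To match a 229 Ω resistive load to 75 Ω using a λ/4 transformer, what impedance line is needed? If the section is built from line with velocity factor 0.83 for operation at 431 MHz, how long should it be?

Z_qwt = √(Z_0·R_L) = √(75 × 229) = √17180
λ = 0.83·c/f = 0.578 m, so l = λ/4 = 0.144 m

Z_qwt ≈ 131 Ω; length ≈ 14.4 cm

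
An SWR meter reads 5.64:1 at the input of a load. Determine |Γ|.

|Γ| = (S − 1)/(S + 1) = (5.64 − 1)/(5.64 + 1) = 4.64/6.64

|Γ| ≈ 0.699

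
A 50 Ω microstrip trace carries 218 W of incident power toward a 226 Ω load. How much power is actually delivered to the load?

Γ = (226 − 50)/(226 + 50) = 0.638
|Γ|² = 0.407
P_refl = |Γ|²·P_inc = 88.6 W, P_del = (1 − |Γ|²)·P_inc = 129 W

P_delivered ≈ 129 W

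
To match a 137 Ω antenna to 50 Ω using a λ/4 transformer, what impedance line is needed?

Z_qwt = √(Z_0·R_L) = √(50 × 137) = √6850

Z_qwt ≈ 82.8 Ω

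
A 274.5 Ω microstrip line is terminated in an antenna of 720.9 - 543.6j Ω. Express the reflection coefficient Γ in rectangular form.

Γ ≈ 0.575 − j0.232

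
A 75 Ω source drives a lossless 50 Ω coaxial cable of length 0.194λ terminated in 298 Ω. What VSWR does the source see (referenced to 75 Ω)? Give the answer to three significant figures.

βl = 2π × 0.194 = 69.8°
tan(βl) = 2.72
Z_in = Z_0·(Z_L + jZ_0·tanβl)/(Z_0 + jZ_L·tanβl) = 9.48 − j17.8 Ω
Γ_s = (Z_in − Z_s)/(Z_in + Z_s) = (-65.5 − j17.8)/(84.5 − j17.8), |Γ_s| = 0.786
VSWR = (1 + |Γ_s|)/(1 − |Γ_s|)

VSWR ≈ 8.36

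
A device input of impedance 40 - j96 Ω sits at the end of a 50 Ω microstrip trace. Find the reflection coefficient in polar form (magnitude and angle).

Γ = (Z_L − Z_0)/(Z_L + Z_0) = (-10 − j96)/(90 − j96)
|Γ| = 96.5/132 = 0.733

Γ ≈ 0.733 ∠ -49.1°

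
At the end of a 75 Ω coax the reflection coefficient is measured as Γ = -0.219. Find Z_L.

Z_L = Z_0·(1 + Γ)/(1 − Γ) = 75·(0.781)/(1.22)

Z_L ≈ 48.1 Ω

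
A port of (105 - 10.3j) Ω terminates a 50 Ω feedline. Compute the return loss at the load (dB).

RL ≈ 8.87 dB

Γ = (55 − j10.3)/(155 − j10.3), |Γ| = 0.36
RL = −20·log₁₀|Γ| = −20·log₁₀(0.36)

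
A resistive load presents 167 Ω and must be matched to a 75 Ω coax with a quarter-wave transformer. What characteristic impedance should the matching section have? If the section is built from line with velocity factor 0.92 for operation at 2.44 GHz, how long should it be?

Z_qwt = √(Z_0·R_L) = √(75 × 167) = √12520
λ = 0.92·c/f = 0.113 m, so l = λ/4 = 0.0283 m

Z_qwt ≈ 112 Ω; length ≈ 2.83 cm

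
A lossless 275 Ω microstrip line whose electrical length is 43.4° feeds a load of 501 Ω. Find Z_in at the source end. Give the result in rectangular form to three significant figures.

tan(βl) = tan(43.4°) = 0.946
Z_in = Z_0·(Z_L + jZ_0·tanβl)/(Z_0 + jZ_L·tanβl)
     = 275·(501 + j260)/(275 + j474)

Z_in ≈ 239 − j152 Ω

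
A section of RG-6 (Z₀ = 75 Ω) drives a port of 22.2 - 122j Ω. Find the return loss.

RL ≈ 1.39 dB

Γ = (-52.8 − j122)/(97.2 − j122), |Γ| = 0.852
RL = −20·log₁₀|Γ| = −20·log₁₀(0.852)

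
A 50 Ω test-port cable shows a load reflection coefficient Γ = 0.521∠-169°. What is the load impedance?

Z_L = Z_0·(1 + Γ)/(1 − Γ) = 50·(0.489 − j0.0994)/(1.51 + j0.0994)

Z_L ≈ 15.9 − j4.33 Ω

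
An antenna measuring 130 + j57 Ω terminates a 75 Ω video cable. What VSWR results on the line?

Γ = (Z_L − Z_0)/(Z_L + Z_0) = (55 + j57)/(205 + j57)
|Γ| = 79.2/213 = 0.372
VSWR = (1 + |Γ|)/(1 − |Γ|) = 1.37/0.628

VSWR ≈ 2.19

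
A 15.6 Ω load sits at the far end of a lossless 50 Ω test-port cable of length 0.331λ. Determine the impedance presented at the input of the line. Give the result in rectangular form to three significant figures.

βl = 2π × 0.331 = 119°
tan(βl) = tan(119°) = -1.79
Z_in = Z_0·(Z_L + jZ_0·tanβl)/(Z_0 + jZ_L·tanβl)
     = 50·(15.6 − j89.6)/(50 − j28)

Z_in ≈ 50.1 − j61.6 Ω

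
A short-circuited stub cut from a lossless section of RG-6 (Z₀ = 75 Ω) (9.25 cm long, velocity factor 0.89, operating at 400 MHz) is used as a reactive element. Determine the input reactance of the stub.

λ = v/f = 0.89·c / 400 MHz = 0.667 m
βl = 2π·l/λ = 2π × 0.139 = 49.9°
tan(βl) = 1.19
For a short-circuited stub, Z_in = jZ_0·tan(βl)

X_in ≈ 89 Ω (inductive)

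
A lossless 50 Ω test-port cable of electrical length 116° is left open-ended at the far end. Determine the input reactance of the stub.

tan(βl) = -2.05
For an open-ended stub, Z_in = −jZ_0·cot(βl) = −jZ_0/tan(βl)

X_in ≈ 24.4 Ω (inductive)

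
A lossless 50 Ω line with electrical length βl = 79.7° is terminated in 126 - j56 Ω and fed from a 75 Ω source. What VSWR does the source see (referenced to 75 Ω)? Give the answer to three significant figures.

VSWR ≈ 4.64

tan(βl) = 5.5
Z_in = Z_0·(Z_L + jZ_0·tanβl)/(Z_0 + jZ_L·tanβl) = 16.2 − j0.729 Ω
Γ_s = (Z_in − Z_s)/(Z_in + Z_s) = (-58.8 − j0.729)/(91.2 − j0.729), |Γ_s| = 0.645
VSWR = (1 + |Γ_s|)/(1 − |Γ_s|)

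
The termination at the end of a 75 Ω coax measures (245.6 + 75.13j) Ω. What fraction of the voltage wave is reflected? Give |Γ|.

|Γ| ≈ 0.566

Γ = (Z_L − Z_0)/(Z_L + Z_0) = (170.6 + j75.13)/(320.6 + j75.13)
|Γ| = 186/329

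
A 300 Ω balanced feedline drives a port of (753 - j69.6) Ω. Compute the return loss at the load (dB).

RL ≈ 7.24 dB

Γ = (453 − j69.6)/(1053 − j69.6), |Γ| = 0.434
RL = −20·log₁₀|Γ| = −20·log₁₀(0.434)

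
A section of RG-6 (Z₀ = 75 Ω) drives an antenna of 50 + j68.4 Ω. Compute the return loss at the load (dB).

RL ≈ 5.83 dB

Γ = (-25 + j68.4)/(125 + j68.4), |Γ| = 0.511
RL = −20·log₁₀|Γ| = −20·log₁₀(0.511)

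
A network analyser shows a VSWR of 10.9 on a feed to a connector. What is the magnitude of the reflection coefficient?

|Γ| ≈ 0.832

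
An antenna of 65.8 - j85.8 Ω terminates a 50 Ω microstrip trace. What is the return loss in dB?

RL ≈ 4.36 dB

Γ = (15.8 − j85.8)/(115.8 − j85.8), |Γ| = 0.605
RL = −20·log₁₀|Γ| = −20·log₁₀(0.605)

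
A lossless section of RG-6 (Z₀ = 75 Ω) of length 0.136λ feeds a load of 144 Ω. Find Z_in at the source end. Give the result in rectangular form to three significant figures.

βl = 2π × 0.136 = 49°
tan(βl) = tan(49°) = 1.15
Z_in = Z_0·(Z_L + jZ_0·tanβl)/(Z_0 + jZ_L·tanβl)
     = 75·(144 + j86.2)/(75 + j165)

Z_in ≈ 57 − j39.5 Ω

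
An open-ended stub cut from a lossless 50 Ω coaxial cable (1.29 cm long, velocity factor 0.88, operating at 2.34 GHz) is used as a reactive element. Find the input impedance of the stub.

λ = v/f = 0.88·c / 2.34 GHz = 0.113 m
βl = 2π·l/λ = 2π × 0.114 = 41.2°
tan(βl) = 0.874
For an open-ended stub, Z_in = −jZ_0·cot(βl) = −jZ_0/tan(βl)

Z_in ≈ −j57.2 Ω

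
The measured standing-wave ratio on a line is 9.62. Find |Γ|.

|Γ| ≈ 0.812

|Γ| = (S − 1)/(S + 1) = (9.62 − 1)/(9.62 + 1) = 8.62/10.6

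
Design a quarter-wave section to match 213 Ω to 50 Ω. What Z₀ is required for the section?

Z_qwt ≈ 103 Ω

Z_qwt = √(Z_0·R_L) = √(50 × 213) = √10650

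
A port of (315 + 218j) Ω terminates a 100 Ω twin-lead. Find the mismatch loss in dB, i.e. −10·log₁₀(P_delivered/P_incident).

mismatch loss ≈ 2.42 dB

Γ = (215 + j218)/(415 + j218), |Γ| = 0.653
|Γ|² = 0.427, so P_del/P_inc = 1 − |Γ|² = 0.573
ML = −10·log₁₀(1 − |Γ|²)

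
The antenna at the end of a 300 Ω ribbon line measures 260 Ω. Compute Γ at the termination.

Γ = -0.0714

Γ = (Z_L − Z_0)/(Z_L + Z_0) = (260 − 300)/(260 + 300) = -40/560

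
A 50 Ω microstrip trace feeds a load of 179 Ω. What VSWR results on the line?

VSWR ≈ 3.58

For a purely resistive load, VSWR = R_L/Z_0 or Z_0/R_L (whichever > 1) = 179/50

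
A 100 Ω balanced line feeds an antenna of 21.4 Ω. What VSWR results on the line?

Γ = (21.4 − 100)/(21.4 + 100) = -0.647
VSWR = (1 + 0.647)/(1 − 0.647)

VSWR ≈ 4.67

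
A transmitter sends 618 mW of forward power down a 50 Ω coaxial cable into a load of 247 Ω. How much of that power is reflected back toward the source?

Γ = (247 − 50)/(247 + 50) = 0.663
|Γ|² = 0.44
P_refl = |Γ|²·P_inc = 272 mW, P_del = (1 − |Γ|²)·P_inc = 346 mW

P_reflected ≈ 272 mW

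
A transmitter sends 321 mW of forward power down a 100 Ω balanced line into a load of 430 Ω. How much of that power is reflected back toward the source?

P_reflected ≈ 124 mW

Γ = (430 − 100)/(430 + 100) = 0.623
|Γ|² = 0.388
P_refl = |Γ|²·P_inc = 124 mW, P_del = (1 − |Γ|²)·P_inc = 197 mW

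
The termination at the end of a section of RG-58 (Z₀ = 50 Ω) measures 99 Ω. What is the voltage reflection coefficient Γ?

Γ = (Z_L − Z_0)/(Z_L + Z_0) = (99 − 50)/(99 + 50) = 49/149

Γ = 0.329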